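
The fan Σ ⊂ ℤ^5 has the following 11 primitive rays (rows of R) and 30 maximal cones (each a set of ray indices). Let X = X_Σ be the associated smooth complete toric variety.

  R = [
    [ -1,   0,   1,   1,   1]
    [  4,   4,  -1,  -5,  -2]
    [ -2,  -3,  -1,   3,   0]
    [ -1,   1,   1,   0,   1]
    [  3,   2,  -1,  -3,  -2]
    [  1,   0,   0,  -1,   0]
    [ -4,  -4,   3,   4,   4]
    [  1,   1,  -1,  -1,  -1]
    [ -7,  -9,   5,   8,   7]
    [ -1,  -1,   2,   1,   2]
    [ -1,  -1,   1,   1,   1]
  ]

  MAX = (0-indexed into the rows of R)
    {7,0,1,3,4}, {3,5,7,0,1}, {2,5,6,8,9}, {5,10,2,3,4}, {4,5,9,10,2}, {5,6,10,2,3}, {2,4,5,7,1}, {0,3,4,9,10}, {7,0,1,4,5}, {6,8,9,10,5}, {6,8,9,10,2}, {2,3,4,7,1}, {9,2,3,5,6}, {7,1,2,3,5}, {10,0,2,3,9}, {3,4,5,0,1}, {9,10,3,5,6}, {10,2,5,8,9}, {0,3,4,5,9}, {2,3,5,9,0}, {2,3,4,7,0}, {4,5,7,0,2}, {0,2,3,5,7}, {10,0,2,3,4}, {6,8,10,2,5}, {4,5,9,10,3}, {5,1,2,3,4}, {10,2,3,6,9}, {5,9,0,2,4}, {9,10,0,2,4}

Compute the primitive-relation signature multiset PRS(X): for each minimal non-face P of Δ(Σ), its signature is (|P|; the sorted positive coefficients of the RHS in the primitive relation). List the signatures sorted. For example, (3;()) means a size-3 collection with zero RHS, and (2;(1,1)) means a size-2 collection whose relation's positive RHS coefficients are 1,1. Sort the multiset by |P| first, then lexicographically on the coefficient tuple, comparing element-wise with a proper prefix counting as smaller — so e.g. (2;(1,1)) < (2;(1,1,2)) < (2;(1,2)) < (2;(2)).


Minimal non-faces — 20 found among 11 rays, 30 max cones:

  • {7,10}:  v_{7} + v_{10} = 0 ; sig = (2;())
  • {7,9}:  v_{7} + v_{9} = v_{0} + v_{5} ; sig = (2;(1,1))
  • {1,10}:  v_{1} + v_{10} = v_{3} + v_{4} + v_{5} ; sig = (2;(1,1,1))
  • {6,7}:  v_{6} + v_{7} = v_{2} + v_{3} + v_{5} + v_{9} ; sig = (2;(1,1,1,1))
  • {7,8}:  v_{7} + v_{8} = v_{2} + v_{5} + v_{6} + v_{9} ; sig = (2;(1,1,1,1))
  • {1,9}:  v_{1} + v_{9} = v_{0} + v_{3} + v_{4} + 2·v_{5} ; sig = (2;(1,1,1,2))
  • {0,6}:  v_{0} + v_{6} = v_{2} + v_{3} + 2·v_{9} ; sig = (2;(1,1,2))
  • {0,8}:  v_{0} + v_{8} = v_{2} + v_{6} + 2·v_{9} ; sig = (2;(1,1,2))
  • {1,6}:  v_{1} + v_{6} = v_{3} + 2·v_{5} + v_{10} ; sig = (2;(1,1,2))
  • {1,8}:  v_{1} + v_{8} = 2·v_{5} + v_{6} + v_{10} ; sig = (2;(1,1,2))
  • {4,8}:  v_{4} + v_{8} = v_{2} + 2·v_{5} + v_{9} + 3·v_{10} ; sig = (2;(1,1,2,3))
  • {4,6}:  v_{4} + v_{6} = v_{5} + 2·v_{10} ; sig = (2;(1,2))
  • {3,8}:  v_{3} + v_{8} = 2·v_{6} ; sig = (2;(2))
  • {0,1,2}:  v_{0} + v_{1} + v_{2} = v_{7} ; sig = (3;(1))
  • {0,5,10}:  v_{0} + v_{5} + v_{10} = v_{9} ; sig = (3;(1))
  • {2,3,4,9}:  v_{2} + v_{3} + v_{4} + v_{9} = v_{10} ; sig = (4;(1))
  • {3,4,5,7}:  v_{3} + v_{4} + v_{5} + v_{7} = v_{1} ; sig = (4;(1))
  • {0,2,3,4,5}:  v_{0} + v_{2} + v_{3} + v_{4} + v_{5} = 0 ; sig = (5;())
  • {2,3,5,9,10}:  v_{2} + v_{3} + v_{5} + v_{9} + v_{10} = v_{6} ; sig = (5;(1))
  • {2,5,6,9,10}:  v_{2} + v_{5} + v_{6} + v_{9} + v_{10} = v_{8} ; sig = (5;(1))

Sorted signature multiset PRS(X):
{ (2;()),  (2;(1,1)),  (2;(1,1,1)),  (2;(1,1,1,1)) ×2,  (2;(1,1,1,2)),  (2;(1,1,2)) ×4,  (2;(1,1,2,3)),  (2;(1,2)),  (2;(2)),  (3;(1)) ×2,  (4;(1)) ×2,  (5;()),  (5;(1)) ×2 }


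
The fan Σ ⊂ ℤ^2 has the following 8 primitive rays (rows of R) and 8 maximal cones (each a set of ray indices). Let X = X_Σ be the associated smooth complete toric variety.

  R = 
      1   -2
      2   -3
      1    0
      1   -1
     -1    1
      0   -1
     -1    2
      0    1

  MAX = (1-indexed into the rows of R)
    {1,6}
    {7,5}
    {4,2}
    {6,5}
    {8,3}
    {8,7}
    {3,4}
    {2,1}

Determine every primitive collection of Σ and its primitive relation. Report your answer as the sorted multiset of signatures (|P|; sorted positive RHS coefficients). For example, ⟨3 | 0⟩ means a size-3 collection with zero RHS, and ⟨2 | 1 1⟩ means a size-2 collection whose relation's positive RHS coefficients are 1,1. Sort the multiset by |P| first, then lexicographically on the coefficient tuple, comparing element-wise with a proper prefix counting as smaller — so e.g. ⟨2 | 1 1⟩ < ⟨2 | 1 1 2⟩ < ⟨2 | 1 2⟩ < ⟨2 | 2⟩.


20 collections generate NE(X_Σ); each relation:

  • {1,7}:  v_{1} + v_{7} = 0 ; sig = ⟨2 | 0⟩
  • {4,5}:  v_{4} + v_{5} = 0 ; sig = ⟨2 | 0⟩
  • {6,8}:  v_{6} + v_{8} = 0 ; sig = ⟨2 | 0⟩
  • {1,4}:  v_{1} + v_{4} = v_{2} ; sig = ⟨2 | 1⟩
  • {1,5}:  v_{1} + v_{5} = v_{6} ; sig = ⟨2 | 1⟩
  • {1,8}:  v_{1} + v_{8} = v_{4} ; sig = ⟨2 | 1⟩
  • {2,5}:  v_{2} + v_{5} = v_{1} ; sig = ⟨2 | 1⟩
  • {2,7}:  v_{2} + v_{7} = v_{4} ; sig = ⟨2 | 1⟩
  • {3,5}:  v_{3} + v_{5} = v_{8} ; sig = ⟨2 | 1⟩
  • {3,6}:  v_{3} + v_{6} = v_{4} ; sig = ⟨2 | 1⟩
  • {4,6}:  v_{4} + v_{6} = v_{1} ; sig = ⟨2 | 1⟩
  • {4,7}:  v_{4} + v_{7} = v_{8} ; sig = ⟨2 | 1⟩
  • {4,8}:  v_{4} + v_{8} = v_{3} ; sig = ⟨2 | 1⟩
  • {5,8}:  v_{5} + v_{8} = v_{7} ; sig = ⟨2 | 1⟩
  • {6,7}:  v_{6} + v_{7} = v_{5} ; sig = ⟨2 | 1⟩
  • {1,3}:  v_{1} + v_{3} = 2·v_{4} ; sig = ⟨2 | 2⟩
  • {2,6}:  v_{2} + v_{6} = 2·v_{1} ; sig = ⟨2 | 2⟩
  • {2,8}:  v_{2} + v_{8} = 2·v_{4} ; sig = ⟨2 | 2⟩
  • {3,7}:  v_{3} + v_{7} = 2·v_{8} ; sig = ⟨2 | 2⟩
  • {2,3}:  v_{2} + v_{3} = 3·v_{4} ; sig = ⟨2 | 3⟩

Hence PRS(X_Σ) =
[⟨2 | 0⟩, ⟨2 | 0⟩, ⟨2 | 0⟩, ⟨2 | 1⟩, ⟨2 | 1⟩, ⟨2 | 1⟩, ⟨2 | 1⟩, ⟨2 | 1⟩, ⟨2 | 1⟩, ⟨2 | 1⟩, ⟨2 | 1⟩, ⟨2 | 1⟩, ⟨2 | 1⟩, ⟨2 | 1⟩, ⟨2 | 1⟩, ⟨2 | 2⟩, ⟨2 | 2⟩, ⟨2 | 2⟩, ⟨2 | 2⟩, ⟨2 | 3⟩]


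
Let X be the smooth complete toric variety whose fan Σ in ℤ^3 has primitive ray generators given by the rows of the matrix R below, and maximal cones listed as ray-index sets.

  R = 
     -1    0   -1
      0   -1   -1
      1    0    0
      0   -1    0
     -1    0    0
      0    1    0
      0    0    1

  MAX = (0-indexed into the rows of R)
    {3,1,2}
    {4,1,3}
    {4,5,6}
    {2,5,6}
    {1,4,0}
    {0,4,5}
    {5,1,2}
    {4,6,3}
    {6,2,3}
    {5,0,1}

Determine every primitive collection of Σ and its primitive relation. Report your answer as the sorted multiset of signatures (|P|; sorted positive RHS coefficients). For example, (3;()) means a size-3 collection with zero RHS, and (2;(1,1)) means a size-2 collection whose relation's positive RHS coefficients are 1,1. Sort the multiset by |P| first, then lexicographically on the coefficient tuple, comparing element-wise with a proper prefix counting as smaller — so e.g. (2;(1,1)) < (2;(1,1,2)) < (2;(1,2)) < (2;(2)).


7 minimal non-faces of Δ(Σ) (on 7 rays):

  • {2,4}:  v_{2} + v_{4} = 0  ⟹  sig = (2;())
  • {3,5}:  v_{3} + v_{5} = 0  ⟹  sig = (2;())
  • {0,6}:  v_{0} + v_{6} = v_{4}  ⟹  sig = (2;(1))
  • {1,6}:  v_{1} + v_{6} = v_{3}  ⟹  sig = (2;(1))
  • {0,2}:  v_{0} + v_{2} = v_{1} + v_{5}  ⟹  sig = (2;(1,1))
  • {0,3}:  v_{0} + v_{3} = v_{1} + v_{4}  ⟹  sig = (2;(1,1))
  • {1,4,5}:  v_{1} + v_{4} + v_{5} = v_{0}  ⟹  sig = (3;(1))

Sorted signature multiset PRS(X):
{ (2;()) ×2,  (2;(1)) ×2,  (2;(1,1)) ×2,  (3;(1)) }


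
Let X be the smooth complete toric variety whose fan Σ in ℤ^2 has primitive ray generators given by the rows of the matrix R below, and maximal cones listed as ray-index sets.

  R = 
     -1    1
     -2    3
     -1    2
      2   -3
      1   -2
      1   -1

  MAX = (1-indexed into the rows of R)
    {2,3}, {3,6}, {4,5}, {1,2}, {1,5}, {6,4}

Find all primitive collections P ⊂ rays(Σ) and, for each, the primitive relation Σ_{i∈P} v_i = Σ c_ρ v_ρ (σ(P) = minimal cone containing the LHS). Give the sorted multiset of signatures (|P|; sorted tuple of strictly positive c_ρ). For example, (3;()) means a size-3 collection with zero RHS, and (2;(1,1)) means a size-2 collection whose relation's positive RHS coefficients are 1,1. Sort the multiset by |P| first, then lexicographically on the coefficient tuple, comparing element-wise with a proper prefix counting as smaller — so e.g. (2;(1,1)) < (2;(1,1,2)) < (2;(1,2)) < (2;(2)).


Δ(Σ) — 6 vertices, 9 min non-faces:

  P = {1,6}:  v_{1} + v_{6} = 0 — sig = (2;())
  P = {2,4}:  v_{2} + v_{4} = 0 — sig = (2;())
  P = {3,5}:  v_{3} + v_{5} = 0 — sig = (2;())
  P = {1,3}:  v_{1} + v_{3} = v_{2} — sig = (2;(1))
  P = {1,4}:  v_{1} + v_{4} = v_{5} — sig = (2;(1))
  P = {2,5}:  v_{2} + v_{5} = v_{1} — sig = (2;(1))
  P = {2,6}:  v_{2} + v_{6} = v_{3} — sig = (2;(1))
  P = {3,4}:  v_{3} + v_{4} = v_{6} — sig = (2;(1))
  P = {5,6}:  v_{5} + v_{6} = v_{4} — sig = (2;(1))

Sorted signature multiset PRS(X):
    (2;())
    (2;())
    (2;())
    (2;(1))
    (2;(1))
    (2;(1))
    (2;(1))
    (2;(1))
    (2;(1))


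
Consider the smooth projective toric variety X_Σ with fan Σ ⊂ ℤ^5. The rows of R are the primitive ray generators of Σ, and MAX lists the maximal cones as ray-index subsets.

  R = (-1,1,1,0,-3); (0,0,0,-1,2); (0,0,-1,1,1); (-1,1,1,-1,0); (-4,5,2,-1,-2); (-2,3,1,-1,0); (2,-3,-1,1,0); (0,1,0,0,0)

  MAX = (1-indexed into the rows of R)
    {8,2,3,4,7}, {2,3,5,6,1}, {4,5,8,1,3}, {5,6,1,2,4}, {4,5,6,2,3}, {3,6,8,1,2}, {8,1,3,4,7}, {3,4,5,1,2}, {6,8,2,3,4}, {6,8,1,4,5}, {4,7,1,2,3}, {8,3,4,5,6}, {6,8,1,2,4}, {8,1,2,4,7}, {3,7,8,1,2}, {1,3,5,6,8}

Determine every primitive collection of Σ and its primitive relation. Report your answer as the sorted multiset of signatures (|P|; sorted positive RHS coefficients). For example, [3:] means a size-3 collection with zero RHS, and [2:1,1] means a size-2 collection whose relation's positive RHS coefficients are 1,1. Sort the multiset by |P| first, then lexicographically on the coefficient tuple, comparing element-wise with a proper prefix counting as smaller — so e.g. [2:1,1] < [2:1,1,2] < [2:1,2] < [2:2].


Δ(Σ) — 8 vertices, 5 min non-faces:

  • {6,7}:  v_{6} + v_{7} = 0  →  sig = [2:]
  • {5,7}:  v_{5} + v_{7} = v_{1} + v_{3} + v_{4}  →  sig = [2:1,1,1]
  • {2,5,8}:  v_{2} + v_{5} + v_{8} = 2·v_{6}  →  sig = [3:2]
  • {1,3,4,6}:  v_{1} + v_{3} + v_{4} + v_{6} = v_{5}  →  sig = [4:1]
  • {1,2,3,4,8}:  v_{1} + v_{2} + v_{3} + v_{4} + v_{8} = v_{6}  →  sig = [5:1]

so the primitive-relation signature multiset is
[[2:], [2:1,1,1], [3:2], [4:1], [5:1]]


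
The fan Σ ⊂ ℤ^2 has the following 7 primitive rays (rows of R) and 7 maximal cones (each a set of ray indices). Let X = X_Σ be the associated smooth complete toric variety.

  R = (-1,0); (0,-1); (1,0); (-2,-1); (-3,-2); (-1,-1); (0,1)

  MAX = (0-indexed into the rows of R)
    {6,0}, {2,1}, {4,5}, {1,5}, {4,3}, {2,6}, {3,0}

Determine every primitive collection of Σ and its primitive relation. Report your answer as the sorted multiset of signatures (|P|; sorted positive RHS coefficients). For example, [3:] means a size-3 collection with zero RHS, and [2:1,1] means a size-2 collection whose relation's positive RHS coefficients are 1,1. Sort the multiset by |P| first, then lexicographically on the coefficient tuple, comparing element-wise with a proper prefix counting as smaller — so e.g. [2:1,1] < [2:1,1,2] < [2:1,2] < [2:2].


Primitive collections (14):

  • {0,2}:  v_{0} + v_{2} = 0 ; sig = [2:]
  • {1,6}:  v_{1} + v_{6} = 0 ; sig = [2:]
  • {0,1}:  v_{0} + v_{1} = v_{5} ; sig = [2:1]
  • {0,5}:  v_{0} + v_{5} = v_{3} ; sig = [2:1]
  • {2,3}:  v_{2} + v_{3} = v_{5} ; sig = [2:1]
  • {2,5}:  v_{2} + v_{5} = v_{1} ; sig = [2:1]
  • {3,5}:  v_{3} + v_{5} = v_{4} ; sig = [2:1]
  • {5,6}:  v_{5} + v_{6} = v_{0} ; sig = [2:1]
  • {4,6}:  v_{4} + v_{6} = v_{0} + v_{3} ; sig = [2:1,1]
  • {0,4}:  v_{0} + v_{4} = 2·v_{3} ; sig = [2:2]
  • {1,3}:  v_{1} + v_{3} = 2·v_{5} ; sig = [2:2]
  • {2,4}:  v_{2} + v_{4} = 2·v_{5} ; sig = [2:2]
  • {3,6}:  v_{3} + v_{6} = 2·v_{0} ; sig = [2:2]
  • {1,4}:  v_{1} + v_{4} = 3·v_{5} ; sig = [2:3]

Sorted signature multiset PRS(X):
    |P|=2: 14 collections, coeffs (), (), (1), (1), (1), (1), (1), (1), (1,1), (2), (2), (2), (2), (3)


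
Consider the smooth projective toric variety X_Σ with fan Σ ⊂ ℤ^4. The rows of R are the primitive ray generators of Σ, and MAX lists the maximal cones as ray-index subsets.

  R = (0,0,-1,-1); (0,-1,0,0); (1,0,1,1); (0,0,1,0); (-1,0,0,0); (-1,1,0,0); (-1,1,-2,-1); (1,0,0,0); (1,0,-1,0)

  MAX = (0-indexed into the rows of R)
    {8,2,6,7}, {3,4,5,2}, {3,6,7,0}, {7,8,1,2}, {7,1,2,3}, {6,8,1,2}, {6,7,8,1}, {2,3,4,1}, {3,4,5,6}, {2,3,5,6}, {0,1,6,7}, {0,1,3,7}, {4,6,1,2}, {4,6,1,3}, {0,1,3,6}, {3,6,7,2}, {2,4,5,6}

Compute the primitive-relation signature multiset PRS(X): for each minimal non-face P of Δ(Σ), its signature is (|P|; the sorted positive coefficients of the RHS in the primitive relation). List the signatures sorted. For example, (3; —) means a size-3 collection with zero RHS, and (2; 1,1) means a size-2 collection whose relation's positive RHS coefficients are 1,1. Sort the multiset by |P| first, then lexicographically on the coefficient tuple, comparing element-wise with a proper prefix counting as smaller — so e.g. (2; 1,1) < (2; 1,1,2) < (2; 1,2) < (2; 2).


The 14 primitive collections of Σ (r=9, n=4):

  {4,7}:  v_{4} + v_{7} = 0  →  sig = (2; —)
  {0,2}:  v_{0} + v_{2} = v_{7}  →  sig = (2; 1)
  {1,5}:  v_{1} + v_{5} = v_{4}  →  sig = (2; 1)
  {3,8}:  v_{3} + v_{8} = v_{7}  →  sig = (2; 1)
  {0,5}:  v_{0} + v_{5} = v_{3} + v_{6}  →  sig = (2; 1,1)
  {5,8}:  v_{5} + v_{8} = v_{2} + v_{6}  →  sig = (2; 1,1)
  {0,4}:  v_{0} + v_{4} = v_{1} + v_{3} + v_{6}  →  sig = (2; 1,1,1)
  {4,8}:  v_{4} + v_{8} = v_{1} + v_{2} + v_{6}  →  sig = (2; 1,1,1)
  {5,7}:  v_{5} + v_{7} = v_{2} + v_{3} + v_{6}  →  sig = (2; 1,1,1)
  {0,8}:  v_{0} + v_{8} = v_{1} + v_{6} + 2·v_{7}  →  sig = (2; 1,1,2)
  {1,2,3,6}:  v_{1} + v_{2} + v_{3} + v_{6} = 0  →  sig = (4; —)
  {1,2,6,7}:  v_{1} + v_{2} + v_{6} + v_{7} = v_{8}  →  sig = (4; 1)
  {1,3,6,7}:  v_{1} + v_{3} + v_{6} + v_{7} = v_{0}  →  sig = (4; 1)
  {2,3,4,6}:  v_{2} + v_{3} + v_{4} + v_{6} = v_{5}  →  sig = (4; 1)

Hence PRS(X_Σ) =
{ (2; —),  (2; 1) ×3,  (2; 1,1) ×2,  (2; 1,1,1) ×3,  (2; 1,1,2),  (4; —),  (4; 1) ×3 }


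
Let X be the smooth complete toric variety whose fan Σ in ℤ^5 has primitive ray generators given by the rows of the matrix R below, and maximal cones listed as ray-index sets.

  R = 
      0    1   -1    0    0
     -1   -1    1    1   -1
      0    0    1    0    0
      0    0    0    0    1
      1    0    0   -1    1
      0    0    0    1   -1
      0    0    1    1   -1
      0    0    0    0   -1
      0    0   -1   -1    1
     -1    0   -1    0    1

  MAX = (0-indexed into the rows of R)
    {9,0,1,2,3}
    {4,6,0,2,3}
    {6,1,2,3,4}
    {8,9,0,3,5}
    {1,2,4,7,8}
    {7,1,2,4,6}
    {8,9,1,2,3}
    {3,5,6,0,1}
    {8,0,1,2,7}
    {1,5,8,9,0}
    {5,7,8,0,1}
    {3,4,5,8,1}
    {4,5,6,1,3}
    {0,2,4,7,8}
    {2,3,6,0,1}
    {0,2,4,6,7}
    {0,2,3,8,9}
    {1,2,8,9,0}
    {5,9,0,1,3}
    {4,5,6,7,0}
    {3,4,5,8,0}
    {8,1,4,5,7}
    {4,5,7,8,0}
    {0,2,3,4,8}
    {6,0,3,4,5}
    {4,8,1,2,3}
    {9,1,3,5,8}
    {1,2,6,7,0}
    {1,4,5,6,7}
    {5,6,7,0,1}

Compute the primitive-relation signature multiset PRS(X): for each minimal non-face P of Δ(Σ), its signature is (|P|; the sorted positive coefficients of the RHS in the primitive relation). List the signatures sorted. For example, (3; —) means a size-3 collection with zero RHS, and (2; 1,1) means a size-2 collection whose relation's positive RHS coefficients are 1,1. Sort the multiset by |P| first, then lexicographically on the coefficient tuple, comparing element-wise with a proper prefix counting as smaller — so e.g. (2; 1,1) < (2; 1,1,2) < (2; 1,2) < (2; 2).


Minimal non-faces — 8 found among 10 rays, 30 max cones:

  {3,7}:  v_{3} + v_{7} = 0  →  sig = (2; —)
  {6,8}:  v_{6} + v_{8} = 0  →  sig = (2; —)
  {2,5}:  v_{2} + v_{5} = v_{6}  →  sig = (2; 1)
  {4,9}:  v_{4} + v_{9} = v_{3} + v_{8}  →  sig = (2; 1,1)
  {6,9}:  v_{6} + v_{9} = v_{0} + v_{1} + v_{3}  →  sig = (2; 1,1,1)
  {7,9}:  v_{7} + v_{9} = v_{0} + v_{1} + v_{8}  →  sig = (2; 1,1,1)
  {0,1,4}:  v_{0} + v_{1} + v_{4} = 0  →  sig = (3; —)
  {0,1,3,8}:  v_{0} + v_{1} + v_{3} + v_{8} = v_{9}  →  sig = (4; 1)

Sorted signature multiset PRS(X):
    (2; —)
    (2; —)
    (2; 1)
    (2; 1,1)
    (2; 1,1,1)
    (2; 1,1,1)
    (3; —)
    (4; 1)


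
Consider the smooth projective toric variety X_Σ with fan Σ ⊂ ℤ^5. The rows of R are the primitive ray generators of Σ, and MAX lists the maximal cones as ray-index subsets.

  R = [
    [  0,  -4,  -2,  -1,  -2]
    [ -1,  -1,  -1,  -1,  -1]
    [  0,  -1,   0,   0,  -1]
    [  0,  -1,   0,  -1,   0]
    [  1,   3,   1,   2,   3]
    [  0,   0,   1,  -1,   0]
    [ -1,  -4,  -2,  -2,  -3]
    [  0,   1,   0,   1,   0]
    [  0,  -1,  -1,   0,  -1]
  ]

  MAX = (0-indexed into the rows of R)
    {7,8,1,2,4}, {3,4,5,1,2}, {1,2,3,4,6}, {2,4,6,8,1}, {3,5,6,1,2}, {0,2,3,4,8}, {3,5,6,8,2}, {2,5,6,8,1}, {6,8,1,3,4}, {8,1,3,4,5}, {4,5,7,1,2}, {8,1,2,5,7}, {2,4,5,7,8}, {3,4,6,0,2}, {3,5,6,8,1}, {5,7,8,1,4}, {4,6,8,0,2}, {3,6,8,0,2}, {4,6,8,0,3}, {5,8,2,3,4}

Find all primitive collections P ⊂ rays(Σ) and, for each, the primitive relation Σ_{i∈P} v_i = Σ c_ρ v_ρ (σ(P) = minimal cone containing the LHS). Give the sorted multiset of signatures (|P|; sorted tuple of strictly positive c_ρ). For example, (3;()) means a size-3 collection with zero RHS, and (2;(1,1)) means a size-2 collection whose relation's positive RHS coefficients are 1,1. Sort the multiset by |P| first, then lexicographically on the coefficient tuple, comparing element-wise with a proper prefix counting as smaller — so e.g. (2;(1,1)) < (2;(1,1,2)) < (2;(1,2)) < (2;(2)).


Δ(Σ) — 9 vertices, 9 min non-faces:

  {3,7}:  v_{3} + v_{7} = 0  ⇒ sig = (2;())
  {6,7}:  v_{6} + v_{7} = v_{1} + v_{2} + v_{8}  ⇒ sig = (2;(1,1,1))
  {0,7}:  v_{0} + v_{7} = v_{2} + v_{4} + v_{6} + v_{8}  ⇒ sig = (2;(1,1,1,1))
  {0,5}:  v_{0} + v_{5} = v_{2} + 2·v_{3} + v_{8}  ⇒ sig = (2;(1,1,2))
  {0,1}:  v_{0} + v_{1} = v_{4} + 2·v_{6}  ⇒ sig = (2;(1,2))
  {4,5,6}:  v_{4} + v_{5} + v_{6} = v_{3}  ⇒ sig = (3;(1))
  {1,2,3,8}:  v_{1} + v_{2} + v_{3} + v_{8} = v_{6}  ⇒ sig = (4;(1))
  {1,2,4,5,8}:  v_{1} + v_{2} + v_{4} + v_{5} + v_{8} = 0  ⇒ sig = (5;())
  {2,3,4,6,8}:  v_{2} + v_{3} + v_{4} + v_{6} + v_{8} = v_{0}  ⇒ sig = (5;(1))

so the primitive-relation signature multiset is
[(2;()), (2;(1,1,1)), (2;(1,1,1,1)), (2;(1,1,2)), (2;(1,2)), (3;(1)), (4;(1)), (5;()), (5;(1))]


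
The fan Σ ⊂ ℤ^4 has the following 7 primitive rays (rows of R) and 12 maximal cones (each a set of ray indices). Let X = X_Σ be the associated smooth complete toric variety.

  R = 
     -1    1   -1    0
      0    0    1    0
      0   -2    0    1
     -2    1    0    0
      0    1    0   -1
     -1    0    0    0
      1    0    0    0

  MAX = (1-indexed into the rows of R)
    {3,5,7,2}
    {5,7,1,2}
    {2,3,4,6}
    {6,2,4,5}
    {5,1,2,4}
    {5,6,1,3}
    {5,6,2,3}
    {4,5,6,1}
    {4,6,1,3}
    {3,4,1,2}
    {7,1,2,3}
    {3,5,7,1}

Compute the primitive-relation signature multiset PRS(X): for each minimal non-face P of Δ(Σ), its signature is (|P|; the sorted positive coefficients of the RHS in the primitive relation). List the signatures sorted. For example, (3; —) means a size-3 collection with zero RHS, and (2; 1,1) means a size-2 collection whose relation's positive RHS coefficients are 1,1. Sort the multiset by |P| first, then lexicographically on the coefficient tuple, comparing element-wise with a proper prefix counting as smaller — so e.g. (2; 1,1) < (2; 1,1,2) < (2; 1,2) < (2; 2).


5 collections generate NE(X_Σ); each relation:

  {6,7}:  v_{6} + v_{7} = 0  ⟹  sig = (2; —)
  {4,7}:  v_{4} + v_{7} = v_{1} + v_{2}  ⟹  sig = (2; 1,1)
  {1,2,6}:  v_{1} + v_{2} + v_{6} = v_{4}  ⟹  sig = (3; 1)
  {3,4,5}:  v_{3} + v_{4} + v_{5} = 2·v_{6}  ⟹  sig = (3; 2)
  {1,2,3,5}:  v_{1} + v_{2} + v_{3} + v_{5} = v_{6}  ⟹  sig = (4; 1)

Signatures (|P|; sorted positive RHS coefficients), sorted:
{ (2; —),  (2; 1,1),  (3; 1),  (3; 2),  (4; 1) }


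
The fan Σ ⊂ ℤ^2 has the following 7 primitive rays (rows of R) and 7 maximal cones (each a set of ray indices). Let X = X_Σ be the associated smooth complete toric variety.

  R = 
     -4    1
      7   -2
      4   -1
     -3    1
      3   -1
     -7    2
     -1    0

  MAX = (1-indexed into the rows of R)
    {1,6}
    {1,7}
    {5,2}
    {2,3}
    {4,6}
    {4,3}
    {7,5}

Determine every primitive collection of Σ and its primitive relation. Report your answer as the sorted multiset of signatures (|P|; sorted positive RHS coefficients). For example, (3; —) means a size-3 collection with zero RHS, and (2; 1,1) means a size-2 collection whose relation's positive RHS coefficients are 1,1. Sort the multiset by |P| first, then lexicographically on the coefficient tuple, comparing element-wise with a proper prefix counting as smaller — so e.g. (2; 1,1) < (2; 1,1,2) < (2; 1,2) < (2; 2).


14 minimal non-faces of Δ(Σ) (on 7 rays):

  P = {1,3}:  v_{1} + v_{3} = 0  →  sig = (2; —)
  P = {2,6}:  v_{2} + v_{6} = 0  →  sig = (2; —)
  P = {4,5}:  v_{4} + v_{5} = 0  →  sig = (2; —)
  P = {1,2}:  v_{1} + v_{2} = v_{5}  →  sig = (2; 1)
  P = {1,4}:  v_{1} + v_{4} = v_{6}  →  sig = (2; 1)
  P = {1,5}:  v_{1} + v_{5} = v_{7}  →  sig = (2; 1)
  P = {2,4}:  v_{2} + v_{4} = v_{3}  →  sig = (2; 1)
  P = {3,5}:  v_{3} + v_{5} = v_{2}  →  sig = (2; 1)
  P = {3,6}:  v_{3} + v_{6} = v_{4}  →  sig = (2; 1)
  P = {3,7}:  v_{3} + v_{7} = v_{5}  →  sig = (2; 1)
  P = {4,7}:  v_{4} + v_{7} = v_{1}  →  sig = (2; 1)
  P = {5,6}:  v_{5} + v_{6} = v_{1}  →  sig = (2; 1)
  P = {2,7}:  v_{2} + v_{7} = 2·v_{5}  →  sig = (2; 2)
  P = {6,7}:  v_{6} + v_{7} = 2·v_{1}  →  sig = (2; 2)

so the primitive-relation signature multiset is
    |P|=2: 14 collections, coeffs (), (), (), (1), (1), (1), (1), (1), (1), (1), (1), (1), (2), (2)


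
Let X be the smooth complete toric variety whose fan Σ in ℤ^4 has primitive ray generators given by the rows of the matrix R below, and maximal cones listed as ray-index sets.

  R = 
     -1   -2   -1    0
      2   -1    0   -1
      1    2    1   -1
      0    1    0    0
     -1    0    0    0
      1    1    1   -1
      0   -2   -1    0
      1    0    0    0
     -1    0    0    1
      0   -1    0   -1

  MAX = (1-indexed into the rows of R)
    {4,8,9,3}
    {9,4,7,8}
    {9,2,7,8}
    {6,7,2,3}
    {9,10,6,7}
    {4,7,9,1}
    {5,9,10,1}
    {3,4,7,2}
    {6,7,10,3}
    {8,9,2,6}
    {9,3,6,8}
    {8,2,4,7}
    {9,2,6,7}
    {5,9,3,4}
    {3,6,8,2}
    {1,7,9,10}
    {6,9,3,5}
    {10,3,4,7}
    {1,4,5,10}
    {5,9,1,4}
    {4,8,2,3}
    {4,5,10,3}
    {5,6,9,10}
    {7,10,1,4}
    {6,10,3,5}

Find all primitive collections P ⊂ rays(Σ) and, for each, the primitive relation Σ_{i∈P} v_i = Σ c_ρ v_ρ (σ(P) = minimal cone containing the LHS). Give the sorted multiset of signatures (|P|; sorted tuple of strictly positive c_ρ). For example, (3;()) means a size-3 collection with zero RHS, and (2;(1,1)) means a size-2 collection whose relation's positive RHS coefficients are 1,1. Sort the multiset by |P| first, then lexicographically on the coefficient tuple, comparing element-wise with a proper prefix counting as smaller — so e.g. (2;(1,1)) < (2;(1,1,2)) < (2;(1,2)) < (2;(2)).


Primitive collections (17):

  P={5,8}:  v_{5} + v_{8} = 0 ; sig = (2;())
  P={1,6}:  v_{1} + v_{6} = v_{10} ; sig = (2;(1))
  P={1,8}:  v_{1} + v_{8} = v_{7} ; sig = (2;(1))
  P={4,6}:  v_{4} + v_{6} = v_{3} ; sig = (2;(1))
  P={5,7}:  v_{5} + v_{7} = v_{1} ; sig = (2;(1))
  P={1,3}:  v_{1} + v_{3} = v_{4} + v_{10} ; sig = (2;(1,1))
  P={2,5}:  v_{2} + v_{5} = v_{6} + v_{7} ; sig = (2;(1,1))
  P={8,10}:  v_{8} + v_{10} = v_{6} + v_{7} ; sig = (2;(1,1))
  P={1,2}:  v_{1} + v_{2} = v_{6} + 2·v_{7} ; sig = (2;(1,2))
  P={2,10}:  v_{2} + v_{10} = 2·v_{6} + 2·v_{7} ; sig = (2;(2,2))
  P={3,7,9}:  v_{3} + v_{7} + v_{9} = 0 ; sig = (3;())
  P={2,4,9}:  v_{2} + v_{4} + v_{9} = v_{8} ; sig = (3;(1))
  P={4,9,10}:  v_{4} + v_{9} + v_{10} = v_{5} ; sig = (3;(1))
  P={6,7,8}:  v_{6} + v_{7} + v_{8} = v_{2} ; sig = (3;(1))
  P={2,3,9}:  v_{2} + v_{3} + v_{9} = v_{6} + v_{8} ; sig = (3;(1,1))
  P={3,7,8}:  v_{3} + v_{7} + v_{8} = v_{2} + v_{4} ; sig = (3;(1,1))
  P={3,9,10}:  v_{3} + v_{9} + v_{10} = v_{5} + v_{6} ; sig = (3;(1,1))

so the primitive-relation signature multiset is
    |P|=2: 10 collections, coeffs (), (1), (1), (1), (1), (1,1), (1,1), (1,1), (1,2), (2,2)
    |P|=3: 7 collections, coeffs (), (1), (1), (1), (1,1), (1,1), (1,1)


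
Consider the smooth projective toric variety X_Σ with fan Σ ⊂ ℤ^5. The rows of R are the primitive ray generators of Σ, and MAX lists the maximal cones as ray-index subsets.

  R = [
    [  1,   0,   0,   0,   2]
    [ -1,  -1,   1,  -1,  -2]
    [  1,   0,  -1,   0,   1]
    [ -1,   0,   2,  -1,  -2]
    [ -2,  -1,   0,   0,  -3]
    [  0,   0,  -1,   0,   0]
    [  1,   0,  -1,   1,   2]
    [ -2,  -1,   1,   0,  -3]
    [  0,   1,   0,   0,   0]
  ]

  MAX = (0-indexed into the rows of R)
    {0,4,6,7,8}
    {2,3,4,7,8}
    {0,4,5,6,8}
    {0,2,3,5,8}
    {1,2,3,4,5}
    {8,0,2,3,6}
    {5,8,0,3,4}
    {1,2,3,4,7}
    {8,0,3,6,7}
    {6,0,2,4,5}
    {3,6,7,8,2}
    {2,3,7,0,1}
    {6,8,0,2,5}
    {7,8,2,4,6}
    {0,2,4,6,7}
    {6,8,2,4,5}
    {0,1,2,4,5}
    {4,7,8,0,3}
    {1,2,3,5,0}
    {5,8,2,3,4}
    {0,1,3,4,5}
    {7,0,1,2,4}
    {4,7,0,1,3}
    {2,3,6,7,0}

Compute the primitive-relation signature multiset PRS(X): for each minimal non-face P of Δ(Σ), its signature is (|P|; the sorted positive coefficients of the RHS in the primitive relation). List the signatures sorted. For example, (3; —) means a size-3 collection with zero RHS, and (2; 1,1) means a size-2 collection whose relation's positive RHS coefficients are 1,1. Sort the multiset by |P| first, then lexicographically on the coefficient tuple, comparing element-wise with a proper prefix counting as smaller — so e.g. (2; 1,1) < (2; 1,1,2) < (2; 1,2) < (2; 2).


8 collections generate NE(X_Σ); each relation:

  P={5,7}:  v_{5} + v_{7} = v_{4}  ⇒ sig = (2; 1)
  P={1,8}:  v_{1} + v_{8} = v_{3} + v_{5}  ⇒ sig = (2; 1,1)
  P={1,6}:  v_{1} + v_{6} = v_{0} + v_{2} + v_{7}  ⇒ sig = (2; 1,1,1)
  P={3,5,6}:  v_{3} + v_{5} + v_{6} = 0  ⇒ sig = (3; —)
  P={3,4,6}:  v_{3} + v_{4} + v_{6} = v_{7}  ⇒ sig = (3; 1)
  P={0,2,7,8}:  v_{0} + v_{2} + v_{7} + v_{8} = 0  ⇒ sig = (4; —)
  P={0,2,3,4}:  v_{0} + v_{2} + v_{3} + v_{4} = v_{1}  ⇒ sig = (4; 1)
  P={0,2,4,8}:  v_{0} + v_{2} + v_{4} + v_{8} = v_{5}  ⇒ sig = (4; 1)

Hence PRS(X_Σ) =
    |P|=2: 3 collections, coeffs (1), (1,1), (1,1,1)
    |P|=3: 2 collections, coeffs (), (1)
    |P|=4: 3 collections, coeffs (), (1), (1)


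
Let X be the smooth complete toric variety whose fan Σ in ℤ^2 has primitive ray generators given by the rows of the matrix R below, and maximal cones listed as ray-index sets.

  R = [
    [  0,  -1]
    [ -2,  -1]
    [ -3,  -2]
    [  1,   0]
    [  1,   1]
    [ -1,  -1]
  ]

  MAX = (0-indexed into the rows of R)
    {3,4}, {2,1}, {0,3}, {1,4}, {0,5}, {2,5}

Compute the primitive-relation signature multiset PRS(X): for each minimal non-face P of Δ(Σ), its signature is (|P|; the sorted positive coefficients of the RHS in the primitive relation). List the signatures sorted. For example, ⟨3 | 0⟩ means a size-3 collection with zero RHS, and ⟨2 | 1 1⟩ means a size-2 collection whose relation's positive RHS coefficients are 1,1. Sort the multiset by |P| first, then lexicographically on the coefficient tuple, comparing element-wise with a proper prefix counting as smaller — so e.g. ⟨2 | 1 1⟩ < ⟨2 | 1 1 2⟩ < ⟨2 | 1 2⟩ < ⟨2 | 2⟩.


The 9 primitive collections of Σ (r=6, n=2):

  P={4,5}:  v_{4} + v_{5} = 0 ; sig = ⟨2 | 0⟩
  P={0,4}:  v_{0} + v_{4} = v_{3} ; sig = ⟨2 | 1⟩
  P={1,3}:  v_{1} + v_{3} = v_{5} ; sig = ⟨2 | 1⟩
  P={1,5}:  v_{1} + v_{5} = v_{2} ; sig = ⟨2 | 1⟩
  P={2,4}:  v_{2} + v_{4} = v_{1} ; sig = ⟨2 | 1⟩
  P={3,5}:  v_{3} + v_{5} = v_{0} ; sig = ⟨2 | 1⟩
  P={0,1}:  v_{0} + v_{1} = 2·v_{5} ; sig = ⟨2 | 2⟩
  P={2,3}:  v_{2} + v_{3} = 2·v_{5} ; sig = ⟨2 | 2⟩
  P={0,2}:  v_{0} + v_{2} = 3·v_{5} ; sig = ⟨2 | 3⟩

Sorted signature multiset PRS(X):
    |P|=2: 9 collections, coeffs (), (1), (1), (1), (1), (1), (2), (2), (3)


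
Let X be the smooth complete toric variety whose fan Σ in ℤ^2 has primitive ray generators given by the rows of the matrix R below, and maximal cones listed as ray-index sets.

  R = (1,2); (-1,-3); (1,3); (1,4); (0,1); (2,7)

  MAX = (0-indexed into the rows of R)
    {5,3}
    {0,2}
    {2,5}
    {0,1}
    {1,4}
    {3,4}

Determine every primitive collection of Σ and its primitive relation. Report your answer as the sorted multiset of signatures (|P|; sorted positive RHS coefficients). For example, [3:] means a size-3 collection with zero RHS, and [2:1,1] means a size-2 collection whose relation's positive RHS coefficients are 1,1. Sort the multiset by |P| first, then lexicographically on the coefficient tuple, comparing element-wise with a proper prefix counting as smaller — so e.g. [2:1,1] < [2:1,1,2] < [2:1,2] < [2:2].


9 minimal non-faces of Δ(Σ) (on 6 rays):

  {1,2}:  v_{1} + v_{2} = 0  ⇒ sig = [2:]
  {0,4}:  v_{0} + v_{4} = v_{2}  ⇒ sig = [2:1]
  {1,3}:  v_{1} + v_{3} = v_{4}  ⇒ sig = [2:1]
  {1,5}:  v_{1} + v_{5} = v_{3}  ⇒ sig = [2:1]
  {2,3}:  v_{2} + v_{3} = v_{5}  ⇒ sig = [2:1]
  {2,4}:  v_{2} + v_{4} = v_{3}  ⇒ sig = [2:1]
  {0,3}:  v_{0} + v_{3} = 2·v_{2}  ⇒ sig = [2:2]
  {4,5}:  v_{4} + v_{5} = 2·v_{3}  ⇒ sig = [2:2]
  {0,5}:  v_{0} + v_{5} = 3·v_{2}  ⇒ sig = [2:3]

Signatures (|P|; sorted positive RHS coefficients), sorted:
[[2:], [2:1], [2:1], [2:1], [2:1], [2:1], [2:2], [2:2], [2:3]]


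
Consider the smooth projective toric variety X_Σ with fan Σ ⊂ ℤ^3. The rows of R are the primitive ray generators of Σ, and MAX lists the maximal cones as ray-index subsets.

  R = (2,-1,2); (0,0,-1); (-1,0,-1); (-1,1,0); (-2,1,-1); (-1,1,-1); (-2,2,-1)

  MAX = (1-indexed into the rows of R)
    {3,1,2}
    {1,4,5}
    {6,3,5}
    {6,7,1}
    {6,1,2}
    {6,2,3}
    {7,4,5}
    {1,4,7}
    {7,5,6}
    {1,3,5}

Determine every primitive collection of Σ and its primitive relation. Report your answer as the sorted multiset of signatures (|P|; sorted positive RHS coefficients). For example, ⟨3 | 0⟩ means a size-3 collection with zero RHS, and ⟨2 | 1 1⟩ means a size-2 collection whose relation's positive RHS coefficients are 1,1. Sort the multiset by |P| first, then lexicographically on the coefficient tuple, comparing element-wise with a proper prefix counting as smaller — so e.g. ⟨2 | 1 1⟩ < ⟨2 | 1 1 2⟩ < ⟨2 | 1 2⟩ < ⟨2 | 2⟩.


Δ(Σ) — 7 vertices, 9 min non-faces:

  {2,4}:  v_{2} + v_{4} = v_{6}  ⟹  sig = ⟨2 | 1⟩
  {3,4}:  v_{3} + v_{4} = v_{5}  ⟹  sig = ⟨2 | 1⟩
  {4,6}:  v_{4} + v_{6} = v_{7}  ⟹  sig = ⟨2 | 1⟩
  {2,5}:  v_{2} + v_{5} = v_{3} + v_{6}  ⟹  sig = ⟨2 | 1 1⟩
  {3,7}:  v_{3} + v_{7} = v_{5} + v_{6}  ⟹  sig = ⟨2 | 1 1⟩
  {2,7}:  v_{2} + v_{7} = 2·v_{6}  ⟹  sig = ⟨2 | 2⟩
  {1,3,6}:  v_{1} + v_{3} + v_{6} = 0  ⟹  sig = ⟨3 | 0⟩
  {1,5,6}:  v_{1} + v_{5} + v_{6} = v_{4}  ⟹  sig = ⟨3 | 1⟩
  {1,5,7}:  v_{1} + v_{5} + v_{7} = 2·v_{4}  ⟹  sig = ⟨3 | 2⟩

Signatures (|P|; sorted positive RHS coefficients), sorted:
[⟨2 | 1⟩, ⟨2 | 1⟩, ⟨2 | 1⟩, ⟨2 | 1 1⟩, ⟨2 | 1 1⟩, ⟨2 | 2⟩, ⟨3 | 0⟩, ⟨3 | 1⟩, ⟨3 | 2⟩]


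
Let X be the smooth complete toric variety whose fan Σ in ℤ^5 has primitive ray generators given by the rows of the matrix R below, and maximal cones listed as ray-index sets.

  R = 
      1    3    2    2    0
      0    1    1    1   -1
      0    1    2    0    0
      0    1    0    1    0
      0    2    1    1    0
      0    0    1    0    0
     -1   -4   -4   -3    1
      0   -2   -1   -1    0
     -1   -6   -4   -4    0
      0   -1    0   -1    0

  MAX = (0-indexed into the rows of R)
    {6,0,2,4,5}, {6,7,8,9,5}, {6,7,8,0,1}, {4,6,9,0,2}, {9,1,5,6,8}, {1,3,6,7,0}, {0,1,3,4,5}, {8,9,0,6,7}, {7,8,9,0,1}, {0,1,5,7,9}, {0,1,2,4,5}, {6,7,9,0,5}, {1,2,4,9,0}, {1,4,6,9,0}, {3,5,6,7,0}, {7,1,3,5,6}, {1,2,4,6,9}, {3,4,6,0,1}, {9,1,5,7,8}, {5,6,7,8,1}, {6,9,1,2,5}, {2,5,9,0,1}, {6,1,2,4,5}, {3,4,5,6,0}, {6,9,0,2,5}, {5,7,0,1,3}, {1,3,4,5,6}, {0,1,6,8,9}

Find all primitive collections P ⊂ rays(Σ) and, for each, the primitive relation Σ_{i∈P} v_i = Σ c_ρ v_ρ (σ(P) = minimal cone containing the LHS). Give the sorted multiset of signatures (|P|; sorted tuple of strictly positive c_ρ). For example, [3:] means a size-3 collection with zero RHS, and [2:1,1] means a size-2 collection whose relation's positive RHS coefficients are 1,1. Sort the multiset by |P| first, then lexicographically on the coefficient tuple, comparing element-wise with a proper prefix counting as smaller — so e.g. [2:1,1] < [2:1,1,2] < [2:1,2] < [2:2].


12 collections generate NE(X_Σ); each relation:

  • {3,9}:  v_{3} + v_{9} = 0  →  sig = [2:]
  • {4,7}:  v_{4} + v_{7} = 0  →  sig = [2:]
  • {2,3}:  v_{2} + v_{3} = v_{4} + v_{5}  →  sig = [2:1,1]
  • {2,7}:  v_{2} + v_{7} = v_{5} + v_{9}  →  sig = [2:1,1]
  • {3,8}:  v_{3} + v_{8} = v_{1} + v_{6} + v_{7}  →  sig = [2:1,1,1]
  • {4,8}:  v_{4} + v_{8} = v_{1} + v_{6} + v_{9}  →  sig = [2:1,1,1]
  • {2,8}:  v_{2} + v_{8} = v_{1} + v_{5} + v_{6} + 2·v_{9}  →  sig = [2:1,1,1,2]
  • {4,5,9}:  v_{4} + v_{5} + v_{9} = v_{2}  →  sig = [3:1]
  • {0,5,8}:  v_{0} + v_{5} + v_{8} = v_{7} + v_{9}  →  sig = [3:1,1]
  • {0,1,5,6}:  v_{0} + v_{1} + v_{5} + v_{6} = 0  →  sig = [4:]
  • {1,6,7,9}:  v_{1} + v_{6} + v_{7} + v_{9} = v_{8}  →  sig = [4:1]
  • {0,1,2,6}:  v_{0} + v_{1} + v_{2} + v_{6} = v_{4} + v_{9}  →  sig = [4:1,1]

Hence PRS(X_Σ) =
    [2:]
    [2:]
    [2:1,1]
    [2:1,1]
    [2:1,1,1]
    [2:1,1,1]
    [2:1,1,1,2]
    [3:1]
    [3:1,1]
    [4:]
    [4:1]
    [4:1,1]


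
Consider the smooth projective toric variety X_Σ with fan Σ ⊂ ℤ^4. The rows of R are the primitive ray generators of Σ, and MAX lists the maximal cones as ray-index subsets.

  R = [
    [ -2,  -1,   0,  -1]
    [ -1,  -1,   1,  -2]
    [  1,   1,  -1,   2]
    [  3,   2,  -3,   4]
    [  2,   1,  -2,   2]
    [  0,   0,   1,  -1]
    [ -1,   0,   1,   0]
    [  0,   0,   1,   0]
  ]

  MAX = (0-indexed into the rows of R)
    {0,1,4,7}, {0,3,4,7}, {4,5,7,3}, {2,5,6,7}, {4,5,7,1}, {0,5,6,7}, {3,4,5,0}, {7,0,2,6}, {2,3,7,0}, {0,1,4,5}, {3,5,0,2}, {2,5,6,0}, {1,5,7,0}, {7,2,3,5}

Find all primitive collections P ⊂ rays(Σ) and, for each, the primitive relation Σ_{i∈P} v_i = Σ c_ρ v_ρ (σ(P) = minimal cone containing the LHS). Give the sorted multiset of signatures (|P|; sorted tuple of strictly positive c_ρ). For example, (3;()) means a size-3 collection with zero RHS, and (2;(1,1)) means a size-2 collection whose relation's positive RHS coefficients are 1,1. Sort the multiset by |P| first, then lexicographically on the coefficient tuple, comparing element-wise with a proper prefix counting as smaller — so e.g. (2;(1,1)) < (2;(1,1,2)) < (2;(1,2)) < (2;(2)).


9 collections generate NE(X_Σ); each relation:

  P = {1,2}:  v_{1} + v_{2} = 0  so sig = (2;())
  P = {1,3}:  v_{1} + v_{3} = v_{4}  so sig = (2;(1))
  P = {2,4}:  v_{2} + v_{4} = v_{3}  so sig = (2;(1))
  P = {4,6}:  v_{4} + v_{6} = v_{2}  so sig = (2;(1))
  P = {1,6}:  v_{1} + v_{6} = v_{0} + v_{5} + v_{7}  so sig = (2;(1,1,1))
  P = {3,6}:  v_{3} + v_{6} = 2·v_{2}  so sig = (2;(2))
  P = {0,4,5,7}:  v_{0} + v_{4} + v_{5} + v_{7} = 0  so sig = (4;())
  P = {0,2,5,7}:  v_{0} + v_{2} + v_{5} + v_{7} = v_{6}  so sig = (4;(1))
  P = {0,3,5,7}:  v_{0} + v_{3} + v_{5} + v_{7} = v_{2}  so sig = (4;(1))

Signatures (|P|; sorted positive RHS coefficients), sorted:
    (2;())
    (2;(1))
    (2;(1))
    (2;(1))
    (2;(1,1,1))
    (2;(2))
    (4;())
    (4;(1))
    (4;(1))


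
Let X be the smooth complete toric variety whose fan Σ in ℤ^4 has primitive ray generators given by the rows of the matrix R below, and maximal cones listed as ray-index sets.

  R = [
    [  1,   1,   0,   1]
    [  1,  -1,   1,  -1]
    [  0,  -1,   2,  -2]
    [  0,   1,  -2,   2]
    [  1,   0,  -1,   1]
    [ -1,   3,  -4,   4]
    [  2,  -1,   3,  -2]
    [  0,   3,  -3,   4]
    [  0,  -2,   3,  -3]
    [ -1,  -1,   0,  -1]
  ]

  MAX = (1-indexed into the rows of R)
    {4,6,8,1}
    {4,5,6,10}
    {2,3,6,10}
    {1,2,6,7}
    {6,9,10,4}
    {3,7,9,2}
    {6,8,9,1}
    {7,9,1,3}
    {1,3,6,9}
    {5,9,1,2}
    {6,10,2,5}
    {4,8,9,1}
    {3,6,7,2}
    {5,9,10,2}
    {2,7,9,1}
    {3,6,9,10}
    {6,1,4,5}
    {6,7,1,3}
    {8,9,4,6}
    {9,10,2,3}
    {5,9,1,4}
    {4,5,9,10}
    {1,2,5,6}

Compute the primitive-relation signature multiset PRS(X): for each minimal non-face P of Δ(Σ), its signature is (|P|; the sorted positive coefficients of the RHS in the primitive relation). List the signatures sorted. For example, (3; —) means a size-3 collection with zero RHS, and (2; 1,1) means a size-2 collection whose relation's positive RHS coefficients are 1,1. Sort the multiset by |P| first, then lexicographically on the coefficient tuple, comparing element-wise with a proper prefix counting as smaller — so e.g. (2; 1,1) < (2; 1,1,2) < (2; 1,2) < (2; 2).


17 collections generate NE(X_Σ); each relation:

  • {1,10}:  v_{1} + v_{10} = 0 — sig = (2; —)
  • {3,4}:  v_{3} + v_{4} = 0 — sig = (2; —)
  • {2,4}:  v_{2} + v_{4} = v_{5} — sig = (2; 1)
  • {3,5}:  v_{3} + v_{5} = v_{2} — sig = (2; 1)
  • {2,8}:  v_{2} + v_{8} = v_{1} + v_{4} — sig = (2; 1,1)
  • {4,7}:  v_{4} + v_{7} = v_{1} + v_{2} — sig = (2; 1,1)
  • {7,10}:  v_{7} + v_{10} = v_{2} + v_{3} — sig = (2; 1,1)
  • {3,8}:  v_{3} + v_{8} = v_{1} + v_{6} + v_{9} — sig = (2; 1,1,1)
  • {8,10}:  v_{8} + v_{10} = v_{4} + v_{6} + v_{9} — sig = (2; 1,1,1)
  • {5,7}:  v_{5} + v_{7} = v_{1} + 2·v_{2} — sig = (2; 1,2)
  • {5,8}:  v_{5} + v_{8} = v_{1} + 2·v_{4} — sig = (2; 1,2)
  • {7,8}:  v_{7} + v_{8} = 2·v_{1} — sig = (2; 2)
  • {2,6,9}:  v_{2} + v_{6} + v_{9} = 0 — sig = (3; —)
  • {1,2,3}:  v_{1} + v_{2} + v_{3} = v_{7} — sig = (3; 1)
  • {5,6,9}:  v_{5} + v_{6} + v_{9} = v_{4} — sig = (3; 1)
  • {6,7,9}:  v_{6} + v_{7} + v_{9} = v_{1} + v_{3} — sig = (3; 1,1)
  • {1,4,6,9}:  v_{1} + v_{4} + v_{6} + v_{9} = v_{8} — sig = (4; 1)

Hence PRS(X_Σ) =
    (2; —)
    (2; —)
    (2; 1)
    (2; 1)
    (2; 1,1)
    (2; 1,1)
    (2; 1,1)
    (2; 1,1,1)
    (2; 1,1,1)
    (2; 1,2)
    (2; 1,2)
    (2; 2)
    (3; —)
    (3; 1)
    (3; 1)
    (3; 1,1)
    (4; 1)


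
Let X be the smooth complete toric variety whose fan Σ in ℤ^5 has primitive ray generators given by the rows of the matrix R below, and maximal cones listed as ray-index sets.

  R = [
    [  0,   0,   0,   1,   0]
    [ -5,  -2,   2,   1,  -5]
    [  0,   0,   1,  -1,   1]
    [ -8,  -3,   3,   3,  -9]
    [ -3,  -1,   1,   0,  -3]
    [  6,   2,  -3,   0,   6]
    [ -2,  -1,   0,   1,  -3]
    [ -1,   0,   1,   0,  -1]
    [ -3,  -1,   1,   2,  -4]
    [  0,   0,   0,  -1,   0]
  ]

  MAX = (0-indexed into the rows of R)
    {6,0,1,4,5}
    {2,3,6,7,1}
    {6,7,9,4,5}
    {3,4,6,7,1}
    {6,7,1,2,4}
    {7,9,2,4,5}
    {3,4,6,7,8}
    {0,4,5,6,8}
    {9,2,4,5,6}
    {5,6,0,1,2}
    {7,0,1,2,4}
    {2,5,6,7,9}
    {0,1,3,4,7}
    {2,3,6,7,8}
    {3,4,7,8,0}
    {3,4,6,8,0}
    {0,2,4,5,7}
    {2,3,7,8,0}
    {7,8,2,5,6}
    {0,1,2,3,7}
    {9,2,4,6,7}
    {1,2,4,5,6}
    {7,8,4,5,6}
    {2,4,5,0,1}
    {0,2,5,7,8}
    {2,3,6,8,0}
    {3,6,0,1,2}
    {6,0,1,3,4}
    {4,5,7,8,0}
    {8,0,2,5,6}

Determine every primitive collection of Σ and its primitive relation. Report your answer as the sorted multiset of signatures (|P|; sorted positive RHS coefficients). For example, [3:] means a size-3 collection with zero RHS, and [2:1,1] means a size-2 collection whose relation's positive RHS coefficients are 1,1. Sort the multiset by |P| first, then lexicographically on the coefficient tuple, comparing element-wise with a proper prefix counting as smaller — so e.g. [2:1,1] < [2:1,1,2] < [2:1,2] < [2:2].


12 collections generate NE(X_Σ); each relation:

  • {0,9}:  v_{0} + v_{9} = 0 ; sig = [2:]
  • {1,8}:  v_{1} + v_{8} = v_{3} ; sig = [2:1]
  • {8,9}:  v_{8} + v_{9} = v_{6} + v_{7} ; sig = [2:1,1]
  • {1,9}:  v_{1} + v_{9} = v_{2} + v_{4} + v_{6} ; sig = [2:1,1,1]
  • {3,9}:  v_{3} + v_{9} = v_{1} + v_{6} + v_{7} ; sig = [2:1,1,1]
  • {3,5}:  v_{3} + v_{5} = 2·v_{0} + v_{6} ; sig = [2:1,2]
  • {0,6,7}:  v_{0} + v_{6} + v_{7} = v_{8} ; sig = [3:1]
  • {1,5,7}:  v_{1} + v_{5} + v_{7} = v_{0} ; sig = [3:1]
  • {2,4,8}:  v_{2} + v_{4} + v_{8} = v_{1} + v_{7} ; sig = [3:1,1]
  • {2,3,4}:  v_{2} + v_{3} + v_{4} = 2·v_{1} + v_{7} ; sig = [3:1,2]
  • {0,2,4,6}:  v_{0} + v_{2} + v_{4} + v_{6} = v_{1} ; sig = [4:1]
  • {2,4,5,6,7}:  v_{2} + v_{4} + v_{5} + v_{6} + v_{7} = 0 ; sig = [5:]

Signatures (|P|; sorted positive RHS coefficients), sorted:
[[2:], [2:1], [2:1,1], [2:1,1,1], [2:1,1,1], [2:1,2], [3:1], [3:1], [3:1,1], [3:1,2], [4:1], [5:]]
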